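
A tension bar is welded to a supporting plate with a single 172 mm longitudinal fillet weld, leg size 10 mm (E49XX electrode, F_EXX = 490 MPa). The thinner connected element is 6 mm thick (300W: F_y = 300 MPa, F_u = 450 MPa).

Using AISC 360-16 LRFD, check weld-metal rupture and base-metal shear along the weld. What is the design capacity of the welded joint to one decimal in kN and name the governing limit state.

185.8 kN (base-metal shear governs)

Weld metal: throat = 0.707×10 = 7.07 mm, L = 172 mm. φR_n = 0.75 × 0.6 × 490 × 7.07 × 172 = 268.1 kN.
Base metal shear (6 mm plate): yield φR_n = 1.0×0.6×300×6×172 = 185.8 kN; rupture φR_n = 0.75×0.6×450×6×172 = 209.0 kN; take 185.8 kN (yield).
Governing: min(268.1, 185.8) = 185.8 kN → base-metal shear.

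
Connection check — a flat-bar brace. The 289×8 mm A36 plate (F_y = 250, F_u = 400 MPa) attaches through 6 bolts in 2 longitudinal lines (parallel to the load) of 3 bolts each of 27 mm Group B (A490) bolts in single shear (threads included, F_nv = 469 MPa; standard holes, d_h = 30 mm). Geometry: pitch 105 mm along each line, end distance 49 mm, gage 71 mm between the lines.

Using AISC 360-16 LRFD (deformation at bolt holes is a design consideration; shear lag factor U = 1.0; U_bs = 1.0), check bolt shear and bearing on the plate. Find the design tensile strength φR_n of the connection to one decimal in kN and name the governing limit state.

817.9 kN (bearing governs)

Bolt shear: A_b = π(27)²/4 = 572.56 mm². φR_n = 0.75 × 469 × 572.56 × 6 × 1 = 1208.4 kN.
Bearing (8 mm plate, F_u = 400 MPa): end bolts L_c = 49 − 30/2 = 34, R_n = min(1.2×34×8×400, 2.4×27×8×400) = 130.56 kN/bolt; interior L_c = 105 − 30 = 75, R_n = 207.36 kN/bolt. φR_n = 0.75 × (2×130.56 + 4×207.36) = 817.9 kN.
Governing: min(1208.4, 817.9) = 817.9 kN → bearing.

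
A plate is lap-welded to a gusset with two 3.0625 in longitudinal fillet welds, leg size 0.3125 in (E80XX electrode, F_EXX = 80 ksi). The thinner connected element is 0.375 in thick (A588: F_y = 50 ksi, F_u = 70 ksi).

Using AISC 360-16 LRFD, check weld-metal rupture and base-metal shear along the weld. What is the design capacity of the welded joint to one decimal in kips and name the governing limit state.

Weld metal: throat = 0.707×0.3125 = 0.22094 in, L = 2×3.0625 = 6.125 in. φR_n = 0.75 × 0.6 × 80 × 0.22094 × 6.125 = 48.7 kips.
Base metal shear (0.375 in plate): yield φR_n = 1.0×0.6×50×0.375×6.125 = 68.9 kips; rupture φR_n = 0.75×0.6×70×0.375×6.125 = 72.4 kips; take 68.9 kips (yield).
Governing: min(48.7, 68.9) = 48.7 kips → weld metal.

48.7 kips (weld metal governs)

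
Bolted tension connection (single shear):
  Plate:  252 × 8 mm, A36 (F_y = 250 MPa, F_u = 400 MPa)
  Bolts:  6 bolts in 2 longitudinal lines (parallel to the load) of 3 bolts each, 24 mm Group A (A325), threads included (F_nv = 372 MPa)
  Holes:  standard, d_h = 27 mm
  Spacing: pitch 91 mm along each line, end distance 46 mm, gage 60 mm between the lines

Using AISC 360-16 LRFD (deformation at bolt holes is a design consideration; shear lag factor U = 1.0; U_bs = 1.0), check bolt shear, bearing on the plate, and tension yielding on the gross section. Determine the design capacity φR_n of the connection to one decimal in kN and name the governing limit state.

Bolt shear: A_b = π(24)²/4 = 452.39 mm². φR_n = 0.75 × 372 × 452.39 × 6 × 1 = 757.3 kN.
Bearing (8 mm plate, F_u = 400 MPa): end bolts L_c = 46 − 27/2 = 32.5, R_n = min(1.2×32.5×8×400, 2.4×24×8×400) = 124.8 kN/bolt; interior L_c = 91 − 27 = 64, R_n = 184.32 kN/bolt. φR_n = 0.75 × (2×124.8 + 4×184.32) = 740.2 kN.
Tension yield (gross): A_g = 252×8 = 2016 mm². φR_n = 0.90 × 250 × 2016 = 453.6 kN.
Governing: min(757.3, 740.2, 453.6) = 453.6 kN → gross-section yield.

453.6 kN (gross-section yield governs)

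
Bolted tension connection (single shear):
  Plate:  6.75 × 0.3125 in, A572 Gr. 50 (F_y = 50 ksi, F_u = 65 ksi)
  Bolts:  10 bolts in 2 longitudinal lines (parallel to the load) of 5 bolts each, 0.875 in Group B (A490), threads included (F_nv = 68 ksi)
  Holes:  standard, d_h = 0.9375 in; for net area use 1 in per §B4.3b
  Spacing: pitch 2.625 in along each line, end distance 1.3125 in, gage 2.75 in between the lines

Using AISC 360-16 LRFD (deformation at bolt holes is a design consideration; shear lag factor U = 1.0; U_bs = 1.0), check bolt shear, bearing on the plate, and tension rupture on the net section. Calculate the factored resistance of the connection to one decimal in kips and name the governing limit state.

72.4 kips (net-section rupture governs)

Bolt shear: A_b = π(0.875)²/4 = 0.60132 in². φR_n = 0.75 × 68 × 0.60132 × 10 × 1 = 306.7 kips.
Bearing (0.3125 in plate, F_u = 65 ksi): end bolts L_c = 1.3125 − 0.9375/2 = 0.84375, R_n = min(1.2×0.84375×0.3125×65, 2.4×0.875×0.3125×65) = 20.566 kips/bolt; interior L_c = 2.625 − 0.9375 = 1.6875, R_n = 41.133 kips/bolt. φR_n = 0.75 × (2×20.566 + 8×41.133) = 277.6 kips.
Tension rupture (net): A_n = (6.75 − 2×1)×0.3125 = 1.4844 in² (U = 1.0, A_e = A_n). φR_n = 0.75 × 65 × 1.4844 = 72.4 kips.
Governing: min(306.7, 277.6, 72.4) = 72.4 kips → net-section rupture.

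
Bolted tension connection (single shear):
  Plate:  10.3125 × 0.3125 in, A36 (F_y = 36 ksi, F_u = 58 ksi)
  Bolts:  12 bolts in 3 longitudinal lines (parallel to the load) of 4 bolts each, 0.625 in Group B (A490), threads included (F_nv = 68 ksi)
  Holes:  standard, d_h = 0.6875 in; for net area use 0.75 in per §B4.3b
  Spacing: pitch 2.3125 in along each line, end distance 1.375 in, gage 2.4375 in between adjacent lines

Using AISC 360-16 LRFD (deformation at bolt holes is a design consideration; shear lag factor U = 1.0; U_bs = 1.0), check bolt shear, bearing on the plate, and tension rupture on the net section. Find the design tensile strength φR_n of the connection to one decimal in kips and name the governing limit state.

109.6 kips (net-section rupture governs)

Bolt shear: A_b = π(0.625)²/4 = 0.3068 in². φR_n = 0.75 × 68 × 0.3068 × 12 × 1 = 187.8 kips.
Bearing (0.3125 in plate, F_u = 58 ksi): end bolts L_c = 1.375 − 0.6875/2 = 1.03125, R_n = min(1.2×1.03125×0.3125×58, 2.4×0.625×0.3125×58) = 22.43 kips/bolt; interior L_c = 2.3125 − 0.6875 = 1.625, R_n = 27.188 kips/bolt. φR_n = 0.75 × (3×22.43 + 9×27.188) = 234.0 kips.
Tension rupture (net): A_n = (10.3125 − 3×0.75)×0.3125 = 2.5195 in² (U = 1.0, A_e = A_n). φR_n = 0.75 × 58 × 2.5195 = 109.6 kips.
Governing: min(187.8, 234.0, 109.6) = 109.6 kips → net-section rupture.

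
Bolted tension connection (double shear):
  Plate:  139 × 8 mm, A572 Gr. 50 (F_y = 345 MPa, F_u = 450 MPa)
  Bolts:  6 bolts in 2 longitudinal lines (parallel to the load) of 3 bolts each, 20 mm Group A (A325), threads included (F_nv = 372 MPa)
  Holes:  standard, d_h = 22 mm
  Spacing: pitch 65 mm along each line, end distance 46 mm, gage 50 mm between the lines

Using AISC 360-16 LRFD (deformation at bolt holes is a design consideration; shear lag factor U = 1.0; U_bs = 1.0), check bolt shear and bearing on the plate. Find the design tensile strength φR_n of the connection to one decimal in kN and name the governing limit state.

Bolt shear: A_b = π(20)²/4 = 314.16 mm². φR_n = 0.75 × 372 × 314.16 × 6 × 2 = 1051.8 kN.
Bearing (8 mm plate, F_u = 450 MPa): end bolts L_c = 46 − 22/2 = 35, R_n = min(1.2×35×8×450, 2.4×20×8×450) = 151.2 kN/bolt; interior L_c = 65 − 22 = 43, R_n = 172.8 kN/bolt. φR_n = 0.75 × (2×151.2 + 4×172.8) = 745.2 kN.
Governing: min(1051.8, 745.2) = 745.2 kN → bearing.

745.2 kN (bearing governs)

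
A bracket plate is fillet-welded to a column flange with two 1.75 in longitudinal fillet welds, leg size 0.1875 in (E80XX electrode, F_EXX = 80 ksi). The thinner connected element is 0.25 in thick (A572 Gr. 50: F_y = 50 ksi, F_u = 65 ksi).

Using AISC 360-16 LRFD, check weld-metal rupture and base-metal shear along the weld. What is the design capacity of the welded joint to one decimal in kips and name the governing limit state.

16.7 kips (weld metal governs)

Weld metal: throat = 0.707×0.1875 = 0.13256 in, L = 2×1.75 = 3.5 in. φR_n = 0.75 × 0.6 × 80 × 0.13256 × 3.5 = 16.7 kips.
Base metal shear (0.25 in plate): yield φR_n = 1.0×0.6×50×0.25×3.5 = 26.3 kips; rupture φR_n = 0.75×0.6×65×0.25×3.5 = 25.6 kips; take 25.6 kips (rupture).
Governing: min(16.7, 25.6) = 16.7 kips → weld metal.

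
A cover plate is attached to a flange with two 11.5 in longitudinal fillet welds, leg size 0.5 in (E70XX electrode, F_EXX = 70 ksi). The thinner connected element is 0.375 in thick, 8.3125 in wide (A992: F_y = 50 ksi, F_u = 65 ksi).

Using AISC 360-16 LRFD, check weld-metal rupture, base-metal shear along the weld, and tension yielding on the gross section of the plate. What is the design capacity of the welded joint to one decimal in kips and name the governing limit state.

Weld metal: throat = 0.707×0.5 = 0.3535 in, L = 2×11.5 = 23 in. φR_n = 0.75 × 0.6 × 70 × 0.3535 × 23 = 256.1 kips.
Base metal shear (0.375 in plate): yield φR_n = 1.0×0.6×50×0.375×23 = 258.8 kips; rupture φR_n = 0.75×0.6×65×0.375×23 = 252.3 kips; take 252.3 kips (rupture).
Tension yield (gross): A_g = 8.3125×0.375 = 3.1172 in². φR_n = 0.90 × 50 × 3.1172 = 140.3 kips.
Governing: min(256.1, 252.3, 140.3) = 140.3 kips → gross-section yield.

140.3 kips (gross-section yield governs)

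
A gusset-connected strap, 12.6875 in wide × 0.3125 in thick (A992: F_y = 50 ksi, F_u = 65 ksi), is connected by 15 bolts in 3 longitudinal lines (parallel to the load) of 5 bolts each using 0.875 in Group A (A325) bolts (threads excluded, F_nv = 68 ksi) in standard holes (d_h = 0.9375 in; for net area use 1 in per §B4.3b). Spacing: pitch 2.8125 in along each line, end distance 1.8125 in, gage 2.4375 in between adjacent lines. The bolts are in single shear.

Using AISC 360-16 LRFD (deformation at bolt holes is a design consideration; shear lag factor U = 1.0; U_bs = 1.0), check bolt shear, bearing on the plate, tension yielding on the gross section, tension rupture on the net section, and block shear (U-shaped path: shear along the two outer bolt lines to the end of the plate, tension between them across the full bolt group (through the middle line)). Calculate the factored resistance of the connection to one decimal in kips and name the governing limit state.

147.6 kips (net-section rupture governs)

Bolt shear: A_b = π(0.875)²/4 = 0.60132 in². φR_n = 0.75 × 68 × 0.60132 × 15 × 1 = 460.0 kips.
Bearing (0.3125 in plate, F_u = 65 ksi): end bolts L_c = 1.8125 − 0.9375/2 = 1.34375, R_n = min(1.2×1.34375×0.3125×65, 2.4×0.875×0.3125×65) = 32.754 kips/bolt; interior L_c = 2.8125 − 0.9375 = 1.875, R_n = 42.656 kips/bolt. φR_n = 0.75 × (3×32.754 + 12×42.656) = 457.6 kips.
Tension yield (gross): A_g = 12.6875×0.3125 = 3.9648 in². φR_n = 0.90 × 50 × 3.9648 = 178.4 kips.
Tension rupture (net): A_n = (12.6875 − 3×1)×0.3125 = 3.0273 in² (U = 1.0, A_e = A_n). φR_n = 0.75 × 65 × 3.0273 = 147.6 kips.
Block shear: shear path 2×[1.8125+4×2.8125] = 2×13.0625 in, A_gv = 8.1641, A_nv = 2×(13.0625 − 4.5×1)×0.3125 = 5.3516 in²; tension across gage: (4.875 − 2×1)×0.3125 = 0.89844 in². R_n = min(0.6×65×5.3516, 0.6×50×8.1641) + 1.0×65×0.89844 = min(208.71, 244.92) + 58.399 = 267.11 kips. φR_n = 0.75 × 267.11 = 200.3 kips.
Governing: min(460.0, 457.6, 178.4, 147.6, 200.3) = 147.6 kips → net-section rupture.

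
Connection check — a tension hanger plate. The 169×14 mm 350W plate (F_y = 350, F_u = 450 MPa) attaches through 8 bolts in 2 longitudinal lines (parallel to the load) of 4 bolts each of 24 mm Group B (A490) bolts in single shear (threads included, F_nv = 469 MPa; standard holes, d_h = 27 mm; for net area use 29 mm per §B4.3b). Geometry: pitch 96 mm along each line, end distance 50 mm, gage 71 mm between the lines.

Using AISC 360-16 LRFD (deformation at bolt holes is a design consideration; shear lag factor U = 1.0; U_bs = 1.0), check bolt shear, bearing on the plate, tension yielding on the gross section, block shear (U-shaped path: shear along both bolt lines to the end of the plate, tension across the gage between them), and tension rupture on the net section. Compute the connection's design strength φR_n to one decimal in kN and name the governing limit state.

524.5 kN (net-section rupture governs)

Bolt shear: A_b = π(24)²/4 = 452.39 mm². φR_n = 0.75 × 469 × 452.39 × 8 × 1 = 1273.0 kN.
Bearing (14 mm plate, F_u = 450 MPa): end bolts L_c = 50 − 27/2 = 36.5, R_n = min(1.2×36.5×14×450, 2.4×24×14×450) = 275.94 kN/bolt; interior L_c = 96 − 27 = 69, R_n = 362.88 kN/bolt. φR_n = 0.75 × (2×275.94 + 6×362.88) = 2046.9 kN.
Tension yield (gross): A_g = 169×14 = 2366 mm². φR_n = 0.90 × 350 × 2366 = 745.3 kN.
Block shear: shear path 2×[50+3×96] = 2×338 mm, A_gv = 9464, A_nv = 2×(338 − 3.5×29)×14 = 6622 mm²; tension across gage: (71 − 1×29)×14 = 588 mm². R_n = min(0.6×450×6622, 0.6×350×9464) + 1.0×450×588 = min(1787.9, 1987.4) + 264.6 = 2052.5 kN. φR_n = 0.75 × 2052.5 = 1539.4 kN.
Tension rupture (net): A_n = (169 − 2×29)×14 = 1554 mm² (U = 1.0, A_e = A_n). φR_n = 0.75 × 450 × 1554 = 524.5 kN.
Governing: min(1273.0, 2046.9, 745.3, 1539.4, 524.5) = 524.5 kN → net-section rupture.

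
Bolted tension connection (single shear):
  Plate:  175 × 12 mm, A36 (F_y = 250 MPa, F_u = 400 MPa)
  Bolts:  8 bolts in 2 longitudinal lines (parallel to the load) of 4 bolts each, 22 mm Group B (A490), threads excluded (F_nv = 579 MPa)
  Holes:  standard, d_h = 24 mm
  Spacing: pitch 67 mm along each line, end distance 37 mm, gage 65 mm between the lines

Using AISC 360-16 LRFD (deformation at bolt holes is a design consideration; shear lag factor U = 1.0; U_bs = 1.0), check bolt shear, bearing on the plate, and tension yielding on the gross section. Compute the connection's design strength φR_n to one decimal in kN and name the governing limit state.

472.5 kN (gross-section yield governs)

Bolt shear: A_b = π(22)²/4 = 380.13 mm². φR_n = 0.75 × 579 × 380.13 × 8 × 1 = 1320.6 kN.
Bearing (12 mm plate, F_u = 400 MPa): end bolts L_c = 37 − 24/2 = 25, R_n = min(1.2×25×12×400, 2.4×22×12×400) = 144 kN/bolt; interior L_c = 67 − 24 = 43, R_n = 247.68 kN/bolt. φR_n = 0.75 × (2×144 + 6×247.68) = 1330.6 kN.
Tension yield (gross): A_g = 175×12 = 2100 mm². φR_n = 0.90 × 250 × 2100 = 472.5 kN.
Governing: min(1320.6, 1330.6, 472.5) = 472.5 kN → gross-section yield.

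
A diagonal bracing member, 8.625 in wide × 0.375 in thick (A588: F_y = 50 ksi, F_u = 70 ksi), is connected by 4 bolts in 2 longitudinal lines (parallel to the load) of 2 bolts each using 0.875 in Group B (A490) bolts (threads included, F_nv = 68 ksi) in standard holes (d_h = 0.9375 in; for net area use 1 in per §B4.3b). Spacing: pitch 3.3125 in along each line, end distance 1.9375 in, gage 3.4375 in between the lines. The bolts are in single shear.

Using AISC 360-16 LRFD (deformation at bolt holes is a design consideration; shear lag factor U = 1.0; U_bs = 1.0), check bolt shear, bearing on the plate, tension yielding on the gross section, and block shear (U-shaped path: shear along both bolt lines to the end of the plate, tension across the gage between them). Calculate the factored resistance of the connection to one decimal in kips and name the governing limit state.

Bolt shear: A_b = π(0.875)²/4 = 0.60132 in². φR_n = 0.75 × 68 × 0.60132 × 4 × 1 = 122.7 kips.
Bearing (0.375 in plate, F_u = 70 ksi): end bolts L_c = 1.9375 − 0.9375/2 = 1.46875, R_n = min(1.2×1.46875×0.375×70, 2.4×0.875×0.375×70) = 46.266 kips/bolt; interior L_c = 3.3125 − 0.9375 = 2.375, R_n = 55.125 kips/bolt. φR_n = 0.75 × (2×46.266 + 2×55.125) = 152.1 kips.
Tension yield (gross): A_g = 8.625×0.375 = 3.2344 in². φR_n = 0.90 × 50 × 3.2344 = 145.5 kips.
Block shear: shear path 2×[1.9375+1×3.3125] = 2×5.25 in, A_gv = 3.9375, A_nv = 2×(5.25 − 1.5×1)×0.375 = 2.8125 in²; tension across gage: (3.4375 − 1×1)×0.375 = 0.91406 in². R_n = min(0.6×70×2.8125, 0.6×50×3.9375) + 1.0×70×0.91406 = min(118.13, 118.13) + 63.984 = 182.11 kips. φR_n = 0.75 × 182.11 = 136.6 kips.
Governing: min(122.7, 152.1, 145.5, 136.6) = 122.7 kips → bolt shear.

122.7 kips (bolt shear governs)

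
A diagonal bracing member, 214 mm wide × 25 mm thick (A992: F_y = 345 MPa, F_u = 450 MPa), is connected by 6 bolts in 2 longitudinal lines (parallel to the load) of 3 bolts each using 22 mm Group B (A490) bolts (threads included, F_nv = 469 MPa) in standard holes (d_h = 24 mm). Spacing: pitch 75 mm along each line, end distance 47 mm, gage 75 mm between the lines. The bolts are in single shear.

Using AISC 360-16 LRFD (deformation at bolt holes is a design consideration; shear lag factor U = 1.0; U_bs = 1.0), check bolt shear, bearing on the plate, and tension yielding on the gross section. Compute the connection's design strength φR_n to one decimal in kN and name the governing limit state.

Bolt shear: A_b = π(22)²/4 = 380.13 mm². φR_n = 0.75 × 469 × 380.13 × 6 × 1 = 802.3 kN.
Bearing (25 mm plate, F_u = 450 MPa): end bolts L_c = 47 − 24/2 = 35, R_n = min(1.2×35×25×450, 2.4×22×25×450) = 472.5 kN/bolt; interior L_c = 75 − 24 = 51, R_n = 594 kN/bolt. φR_n = 0.75 × (2×472.5 + 4×594) = 2490.8 kN.
Tension yield (gross): A_g = 214×25 = 5350 mm². φR_n = 0.90 × 345 × 5350 = 1661.2 kN.
Governing: min(802.3, 2490.8, 1661.2) = 802.3 kN → bolt shear.

802.3 kN (bolt shear governs)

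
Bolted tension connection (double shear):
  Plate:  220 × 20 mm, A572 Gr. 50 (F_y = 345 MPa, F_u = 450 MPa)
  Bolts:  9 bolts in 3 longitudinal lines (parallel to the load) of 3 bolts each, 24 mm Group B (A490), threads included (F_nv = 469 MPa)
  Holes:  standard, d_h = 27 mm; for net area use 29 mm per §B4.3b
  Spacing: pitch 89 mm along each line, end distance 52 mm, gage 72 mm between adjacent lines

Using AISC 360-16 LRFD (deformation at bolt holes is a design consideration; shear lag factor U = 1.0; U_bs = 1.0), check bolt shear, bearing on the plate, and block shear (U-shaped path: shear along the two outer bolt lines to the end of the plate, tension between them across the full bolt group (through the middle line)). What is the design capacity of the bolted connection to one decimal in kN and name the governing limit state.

1856.3 kN (block shear governs)

Bolt shear: A_b = π(24)²/4 = 452.39 mm². φR_n = 0.75 × 469 × 452.39 × 9 × 2 = 2864.3 kN.
Bearing (20 mm plate, F_u = 450 MPa): end bolts L_c = 52 − 27/2 = 38.5, R_n = min(1.2×38.5×20×450, 2.4×24×20×450) = 415.8 kN/bolt; interior L_c = 89 − 27 = 62, R_n = 518.4 kN/bolt. φR_n = 0.75 × (3×415.8 + 6×518.4) = 3268.4 kN.
Block shear: shear path 2×[52+2×89] = 2×230 mm, A_gv = 9200, A_nv = 2×(230 − 2.5×29)×20 = 6300 mm²; tension across gage: (144 − 2×29)×20 = 1720 mm². R_n = min(0.6×450×6300, 0.6×345×9200) + 1.0×450×1720 = min(1701, 1904.4) + 774 = 2475 kN. φR_n = 0.75 × 2475 = 1856.3 kN.
Governing: min(2864.3, 3268.4, 1856.3) = 1856.3 kN → block shear.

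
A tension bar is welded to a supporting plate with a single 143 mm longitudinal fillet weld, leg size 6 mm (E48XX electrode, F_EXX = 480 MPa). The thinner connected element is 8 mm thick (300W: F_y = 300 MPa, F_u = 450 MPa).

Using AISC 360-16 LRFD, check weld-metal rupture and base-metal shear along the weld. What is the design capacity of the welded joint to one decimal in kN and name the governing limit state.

131.0 kN (weld metal governs)

Weld metal: throat = 0.707×6 = 4.242 mm, L = 143 mm. φR_n = 0.75 × 0.6 × 480 × 4.242 × 143 = 131.0 kN.
Base metal shear (8 mm plate): yield φR_n = 1.0×0.6×300×8×143 = 205.9 kN; rupture φR_n = 0.75×0.6×450×8×143 = 231.7 kN; take 205.9 kN (yield).
Governing: min(131.0, 205.9) = 131.0 kN → weld metal.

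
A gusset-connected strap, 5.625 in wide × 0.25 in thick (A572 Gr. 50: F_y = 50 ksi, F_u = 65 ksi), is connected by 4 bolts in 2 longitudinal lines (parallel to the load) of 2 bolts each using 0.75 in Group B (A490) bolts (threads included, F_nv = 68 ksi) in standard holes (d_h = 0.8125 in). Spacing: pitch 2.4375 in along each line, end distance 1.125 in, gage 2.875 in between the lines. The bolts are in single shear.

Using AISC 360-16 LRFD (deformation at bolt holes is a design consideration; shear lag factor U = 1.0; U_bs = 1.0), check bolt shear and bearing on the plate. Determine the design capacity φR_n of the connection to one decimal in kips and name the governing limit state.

64.9 kips (bearing governs)

Bolt shear: A_b = π(0.75)²/4 = 0.44179 in². φR_n = 0.75 × 68 × 0.44179 × 4 × 1 = 90.1 kips.
Bearing (0.25 in plate, F_u = 65 ksi): end bolts L_c = 1.125 − 0.8125/2 = 0.71875, R_n = min(1.2×0.71875×0.25×65, 2.4×0.75×0.25×65) = 14.016 kips/bolt; interior L_c = 2.4375 − 0.8125 = 1.625, R_n = 29.25 kips/bolt. φR_n = 0.75 × (2×14.016 + 2×29.25) = 64.9 kips.
Governing: min(90.1, 64.9) = 64.9 kips → bearing.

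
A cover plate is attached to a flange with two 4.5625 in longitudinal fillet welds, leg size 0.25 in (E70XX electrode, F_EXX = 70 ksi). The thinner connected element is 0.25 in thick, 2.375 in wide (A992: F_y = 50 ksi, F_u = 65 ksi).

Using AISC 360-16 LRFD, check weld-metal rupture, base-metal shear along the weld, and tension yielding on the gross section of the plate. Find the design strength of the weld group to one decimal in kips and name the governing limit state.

Weld metal: throat = 0.707×0.25 = 0.17675 in, L = 2×4.5625 = 9.125 in. φR_n = 0.75 × 0.6 × 70 × 0.17675 × 9.125 = 50.8 kips.
Base metal shear (0.25 in plate): yield φR_n = 1.0×0.6×50×0.25×9.125 = 68.4 kips; rupture φR_n = 0.75×0.6×65×0.25×9.125 = 66.7 kips; take 66.7 kips (rupture).
Tension yield (gross): A_g = 2.375×0.25 = 0.59375 in². φR_n = 0.90 × 50 × 0.59375 = 26.7 kips.
Governing: min(50.8, 66.7, 26.7) = 26.7 kips → gross-section yield.

26.7 kips (gross-section yield governs)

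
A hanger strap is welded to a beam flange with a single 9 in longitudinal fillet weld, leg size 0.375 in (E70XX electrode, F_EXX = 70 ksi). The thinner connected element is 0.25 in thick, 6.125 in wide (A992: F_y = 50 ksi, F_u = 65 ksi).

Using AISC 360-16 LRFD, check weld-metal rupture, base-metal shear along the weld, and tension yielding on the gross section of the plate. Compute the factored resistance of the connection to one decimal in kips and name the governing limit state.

Weld metal: throat = 0.707×0.375 = 0.26513 in, L = 9 in. φR_n = 0.75 × 0.6 × 70 × 0.26513 × 9 = 75.2 kips.
Base metal shear (0.25 in plate): yield φR_n = 1.0×0.6×50×0.25×9 = 67.5 kips; rupture φR_n = 0.75×0.6×65×0.25×9 = 65.8 kips; take 65.8 kips (rupture).
Tension yield (gross): A_g = 6.125×0.25 = 1.5313 in². φR_n = 0.90 × 50 × 1.5313 = 68.9 kips.
Governing: min(75.2, 65.8, 68.9) = 65.8 kips → base-metal shear.

65.8 kips (base-metal shear governs)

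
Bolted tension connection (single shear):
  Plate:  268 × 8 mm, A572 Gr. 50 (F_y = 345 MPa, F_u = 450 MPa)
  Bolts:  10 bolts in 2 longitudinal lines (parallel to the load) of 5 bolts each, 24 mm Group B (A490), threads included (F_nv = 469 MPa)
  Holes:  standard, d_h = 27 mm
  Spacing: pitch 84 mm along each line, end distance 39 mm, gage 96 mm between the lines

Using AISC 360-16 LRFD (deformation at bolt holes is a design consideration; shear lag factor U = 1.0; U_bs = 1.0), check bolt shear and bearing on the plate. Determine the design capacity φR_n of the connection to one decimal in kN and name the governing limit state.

Bolt shear: A_b = π(24)²/4 = 452.39 mm². φR_n = 0.75 × 469 × 452.39 × 10 × 1 = 1591.3 kN.
Bearing (8 mm plate, F_u = 450 MPa): end bolts L_c = 39 − 27/2 = 25.5, R_n = min(1.2×25.5×8×450, 2.4×24×8×450) = 110.16 kN/bolt; interior L_c = 84 − 27 = 57, R_n = 207.36 kN/bolt. φR_n = 0.75 × (2×110.16 + 8×207.36) = 1409.4 kN.
Governing: min(1591.3, 1409.4) = 1409.4 kN → bearing.

1409.4 kN (bearing governs)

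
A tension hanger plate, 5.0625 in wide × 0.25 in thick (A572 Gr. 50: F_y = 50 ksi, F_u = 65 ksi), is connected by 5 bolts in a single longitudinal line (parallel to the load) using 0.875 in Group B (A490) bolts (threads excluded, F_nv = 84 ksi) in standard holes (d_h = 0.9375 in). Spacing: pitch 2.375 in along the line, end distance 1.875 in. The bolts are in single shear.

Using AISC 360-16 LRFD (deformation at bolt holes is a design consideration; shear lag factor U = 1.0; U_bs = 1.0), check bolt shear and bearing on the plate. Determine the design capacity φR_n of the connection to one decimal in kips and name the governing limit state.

Bolt shear: A_b = π(0.875)²/4 = 0.60132 in². φR_n = 0.75 × 84 × 0.60132 × 5 × 1 = 189.4 kips.
Bearing (0.25 in plate, F_u = 65 ksi): end bolts L_c = 1.875 − 0.9375/2 = 1.40625, R_n = min(1.2×1.40625×0.25×65, 2.4×0.875×0.25×65) = 27.422 kips/bolt; interior L_c = 2.375 − 0.9375 = 1.4375, R_n = 28.031 kips/bolt. φR_n = 0.75 × (1×27.422 + 4×28.031) = 104.7 kips.
Governing: min(189.4, 104.7) = 104.7 kips → bearing.

104.7 kips (bearing governs)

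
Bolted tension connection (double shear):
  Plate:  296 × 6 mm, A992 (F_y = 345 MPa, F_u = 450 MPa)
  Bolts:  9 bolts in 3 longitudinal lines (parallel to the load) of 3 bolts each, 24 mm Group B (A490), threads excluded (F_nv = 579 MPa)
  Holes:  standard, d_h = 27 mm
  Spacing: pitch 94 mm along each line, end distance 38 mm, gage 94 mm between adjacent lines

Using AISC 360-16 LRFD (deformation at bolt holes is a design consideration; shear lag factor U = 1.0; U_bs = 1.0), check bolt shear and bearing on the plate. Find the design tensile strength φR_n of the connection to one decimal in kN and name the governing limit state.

878.4 kN (bearing governs)

Bolt shear: A_b = π(24)²/4 = 452.39 mm². φR_n = 0.75 × 579 × 452.39 × 9 × 2 = 3536.1 kN.
Bearing (6 mm plate, F_u = 450 MPa): end bolts L_c = 38 − 27/2 = 24.5, R_n = min(1.2×24.5×6×450, 2.4×24×6×450) = 79.38 kN/bolt; interior L_c = 94 − 27 = 67, R_n = 155.52 kN/bolt. φR_n = 0.75 × (3×79.38 + 6×155.52) = 878.4 kN.
Governing: min(3536.1, 878.4) = 878.4 kN → bearing.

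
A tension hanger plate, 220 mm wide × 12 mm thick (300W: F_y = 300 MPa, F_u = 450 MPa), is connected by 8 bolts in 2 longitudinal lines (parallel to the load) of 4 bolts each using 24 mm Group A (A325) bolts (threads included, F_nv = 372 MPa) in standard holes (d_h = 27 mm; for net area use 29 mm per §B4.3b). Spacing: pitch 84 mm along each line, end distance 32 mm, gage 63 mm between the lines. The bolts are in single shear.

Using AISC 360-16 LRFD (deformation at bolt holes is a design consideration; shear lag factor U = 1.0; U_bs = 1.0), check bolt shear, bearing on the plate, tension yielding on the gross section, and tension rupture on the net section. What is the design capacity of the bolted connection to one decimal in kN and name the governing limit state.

Bolt shear: A_b = π(24)²/4 = 452.39 mm². φR_n = 0.75 × 372 × 452.39 × 8 × 1 = 1009.7 kN.
Bearing (12 mm plate, F_u = 450 MPa): end bolts L_c = 32 − 27/2 = 18.5, R_n = min(1.2×18.5×12×450, 2.4×24×12×450) = 119.88 kN/bolt; interior L_c = 84 − 27 = 57, R_n = 311.04 kN/bolt. φR_n = 0.75 × (2×119.88 + 6×311.04) = 1579.5 kN.
Tension yield (gross): A_g = 220×12 = 2640 mm². φR_n = 0.90 × 300 × 2640 = 712.8 kN.
Tension rupture (net): A_n = (220 − 2×29)×12 = 1944 mm² (U = 1.0, A_e = A_n). φR_n = 0.75 × 450 × 1944 = 656.1 kN.
Governing: min(1009.7, 1579.5, 712.8, 656.1) = 656.1 kN → net-section rupture.

656.1 kN (net-section rupture governs)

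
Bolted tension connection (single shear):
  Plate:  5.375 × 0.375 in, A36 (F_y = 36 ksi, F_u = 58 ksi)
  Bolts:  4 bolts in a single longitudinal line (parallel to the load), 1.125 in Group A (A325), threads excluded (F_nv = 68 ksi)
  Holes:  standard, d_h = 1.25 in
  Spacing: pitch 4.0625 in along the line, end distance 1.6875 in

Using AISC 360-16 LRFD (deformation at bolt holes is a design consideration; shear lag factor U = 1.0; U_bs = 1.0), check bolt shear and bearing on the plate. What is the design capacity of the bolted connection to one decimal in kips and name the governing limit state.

Bolt shear: A_b = π(1.125)²/4 = 0.99402 in². φR_n = 0.75 × 68 × 0.99402 × 4 × 1 = 202.8 kips.
Bearing (0.375 in plate, F_u = 58 ksi): end bolts L_c = 1.6875 − 1.25/2 = 1.0625, R_n = min(1.2×1.0625×0.375×58, 2.4×1.125×0.375×58) = 27.731 kips/bolt; interior L_c = 4.0625 − 1.25 = 2.8125, R_n = 58.725 kips/bolt. φR_n = 0.75 × (1×27.731 + 3×58.725) = 152.9 kips.
Governing: min(202.8, 152.9) = 152.9 kips → bearing.

152.9 kips (bearing governs)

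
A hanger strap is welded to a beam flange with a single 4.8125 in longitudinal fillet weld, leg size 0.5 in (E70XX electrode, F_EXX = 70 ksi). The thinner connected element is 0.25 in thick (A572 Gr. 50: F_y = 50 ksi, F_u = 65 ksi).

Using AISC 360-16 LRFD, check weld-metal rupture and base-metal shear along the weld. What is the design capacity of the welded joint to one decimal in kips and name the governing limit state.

35.2 kips (base-metal shear governs)

Weld metal: throat = 0.707×0.5 = 0.3535 in, L = 4.8125 in. φR_n = 0.75 × 0.6 × 70 × 0.3535 × 4.8125 = 53.6 kips.
Base metal shear (0.25 in plate): yield φR_n = 1.0×0.6×50×0.25×4.8125 = 36.1 kips; rupture φR_n = 0.75×0.6×65×0.25×4.8125 = 35.2 kips; take 35.2 kips (rupture).
Governing: min(53.6, 35.2) = 35.2 kips → base-metal shear.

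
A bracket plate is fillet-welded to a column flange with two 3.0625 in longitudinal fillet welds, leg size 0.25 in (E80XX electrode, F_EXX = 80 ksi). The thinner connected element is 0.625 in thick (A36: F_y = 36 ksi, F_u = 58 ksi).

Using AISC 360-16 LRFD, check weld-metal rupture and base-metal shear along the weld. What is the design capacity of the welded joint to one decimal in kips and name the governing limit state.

39.0 kips (weld metal governs)

Weld metal: throat = 0.707×0.25 = 0.17675 in, L = 2×3.0625 = 6.125 in. φR_n = 0.75 × 0.6 × 80 × 0.17675 × 6.125 = 39.0 kips.
Base metal shear (0.625 in plate): yield φR_n = 1.0×0.6×36×0.625×6.125 = 82.7 kips; rupture φR_n = 0.75×0.6×58×0.625×6.125 = 99.9 kips; take 82.7 kips (yield).
Governing: min(39.0, 82.7) = 39.0 kips → weld metal.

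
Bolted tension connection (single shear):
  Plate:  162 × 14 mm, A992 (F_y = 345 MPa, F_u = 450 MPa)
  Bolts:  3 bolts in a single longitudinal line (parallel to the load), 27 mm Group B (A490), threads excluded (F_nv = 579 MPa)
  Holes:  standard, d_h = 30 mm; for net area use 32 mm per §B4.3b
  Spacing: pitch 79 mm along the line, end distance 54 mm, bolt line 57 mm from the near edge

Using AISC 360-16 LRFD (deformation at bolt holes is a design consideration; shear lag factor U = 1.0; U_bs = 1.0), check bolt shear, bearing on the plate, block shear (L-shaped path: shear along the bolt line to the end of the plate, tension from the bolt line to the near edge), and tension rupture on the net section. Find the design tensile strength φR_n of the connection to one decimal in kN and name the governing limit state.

Bolt shear: A_b = π(27)²/4 = 572.56 mm². φR_n = 0.75 × 579 × 572.56 × 3 × 1 = 745.9 kN.
Bearing (14 mm plate, F_u = 450 MPa): end bolts L_c = 54 − 30/2 = 39, R_n = min(1.2×39×14×450, 2.4×27×14×450) = 294.84 kN/bolt; interior L_c = 79 − 30 = 49, R_n = 370.44 kN/bolt. φR_n = 0.75 × (1×294.84 + 2×370.44) = 776.8 kN.
Block shear: shear path 1×[54+2×79] = 1×212 mm, A_gv = 2968, A_nv = 1×(212 − 2.5×32)×14 = 1848 mm²; tension to near edge: (57 − 0.5×32)×14 = 574 mm². R_n = min(0.6×450×1848, 0.6×345×2968) + 1.0×450×574 = min(498.96, 614.38) + 258.3 = 757.26 kN. φR_n = 0.75 × 757.26 = 567.9 kN.
Tension rupture (net): A_n = (162 − 1×32)×14 = 1820 mm² (U = 1.0, A_e = A_n). φR_n = 0.75 × 450 × 1820 = 614.3 kN.
Governing: min(745.9, 776.8, 567.9, 614.3) = 567.9 kN → block shear.

567.9 kN (block shear governs)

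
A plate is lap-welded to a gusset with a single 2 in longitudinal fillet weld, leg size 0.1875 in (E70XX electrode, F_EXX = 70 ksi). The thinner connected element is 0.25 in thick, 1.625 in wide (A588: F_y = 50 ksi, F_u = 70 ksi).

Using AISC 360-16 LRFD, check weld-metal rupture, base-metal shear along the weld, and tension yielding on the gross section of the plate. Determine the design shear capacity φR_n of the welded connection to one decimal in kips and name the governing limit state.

8.4 kips (weld metal governs)

Weld metal: throat = 0.707×0.1875 = 0.13256 in, L = 2 in. φR_n = 0.75 × 0.6 × 70 × 0.13256 × 2 = 8.4 kips.
Base metal shear (0.25 in plate): yield φR_n = 1.0×0.6×50×0.25×2 = 15.0 kips; rupture φR_n = 0.75×0.6×70×0.25×2 = 15.8 kips; take 15.0 kips (yield).
Tension yield (gross): A_g = 1.625×0.25 = 0.40625 in². φR_n = 0.90 × 50 × 0.40625 = 18.3 kips.
Governing: min(8.4, 15.0, 18.3) = 8.4 kips → weld metal.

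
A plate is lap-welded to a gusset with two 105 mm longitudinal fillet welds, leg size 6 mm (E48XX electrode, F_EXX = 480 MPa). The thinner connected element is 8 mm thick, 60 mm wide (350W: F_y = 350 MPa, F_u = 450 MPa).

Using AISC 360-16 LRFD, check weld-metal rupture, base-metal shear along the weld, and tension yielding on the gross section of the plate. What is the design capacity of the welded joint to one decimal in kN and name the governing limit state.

Weld metal: throat = 0.707×6 = 4.242 mm, L = 2×105 = 210 mm. φR_n = 0.75 × 0.6 × 480 × 4.242 × 210 = 192.4 kN.
Base metal shear (8 mm plate): yield φR_n = 1.0×0.6×350×8×210 = 352.8 kN; rupture φR_n = 0.75×0.6×450×8×210 = 340.2 kN; take 340.2 kN (rupture).
Tension yield (gross): A_g = 60×8 = 480 mm². φR_n = 0.90 × 350 × 480 = 151.2 kN.
Governing: min(192.4, 340.2, 151.2) = 151.2 kN → gross-section yield.

151.2 kN (gross-section yield governs)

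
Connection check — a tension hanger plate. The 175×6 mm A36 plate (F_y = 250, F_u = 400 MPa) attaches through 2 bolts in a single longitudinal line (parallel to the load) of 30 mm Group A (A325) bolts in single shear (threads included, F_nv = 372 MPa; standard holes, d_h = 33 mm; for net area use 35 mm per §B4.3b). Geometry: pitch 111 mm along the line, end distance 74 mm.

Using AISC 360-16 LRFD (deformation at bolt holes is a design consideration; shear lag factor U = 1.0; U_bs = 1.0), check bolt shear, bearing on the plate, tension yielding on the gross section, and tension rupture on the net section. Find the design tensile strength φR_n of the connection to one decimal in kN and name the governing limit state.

236.3 kN (gross-section yield governs)

Bolt shear: A_b = π(30)²/4 = 706.86 mm². φR_n = 0.75 × 372 × 706.86 × 2 × 1 = 394.4 kN.
Bearing (6 mm plate, F_u = 400 MPa): end bolts L_c = 74 − 33/2 = 57.5, R_n = min(1.2×57.5×6×400, 2.4×30×6×400) = 165.6 kN/bolt; interior L_c = 111 − 33 = 78, R_n = 172.8 kN/bolt. φR_n = 0.75 × (1×165.6 + 1×172.8) = 253.8 kN.
Tension yield (gross): A_g = 175×6 = 1050 mm². φR_n = 0.90 × 250 × 1050 = 236.3 kN.
Tension rupture (net): A_n = (175 − 1×35)×6 = 840 mm² (U = 1.0, A_e = A_n). φR_n = 0.75 × 400 × 840 = 252.0 kN.
Governing: min(394.4, 253.8, 236.3, 252.0) = 236.3 kN → gross-section yield.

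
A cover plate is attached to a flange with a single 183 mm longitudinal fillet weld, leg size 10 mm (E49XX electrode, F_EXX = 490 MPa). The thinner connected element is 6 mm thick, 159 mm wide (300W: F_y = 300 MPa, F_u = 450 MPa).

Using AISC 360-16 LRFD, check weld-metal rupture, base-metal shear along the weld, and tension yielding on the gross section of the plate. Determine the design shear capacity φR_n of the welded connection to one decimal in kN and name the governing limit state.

Weld metal: throat = 0.707×10 = 7.07 mm, L = 183 mm. φR_n = 0.75 × 0.6 × 490 × 7.07 × 183 = 285.3 kN.
Base metal shear (6 mm plate): yield φR_n = 1.0×0.6×300×6×183 = 197.6 kN; rupture φR_n = 0.75×0.6×450×6×183 = 222.3 kN; take 197.6 kN (yield).
Tension yield (gross): A_g = 159×6 = 954 mm². φR_n = 0.90 × 300 × 954 = 257.6 kN.
Governing: min(285.3, 197.6, 257.6) = 197.6 kN → base-metal shear.

197.6 kN (base-metal shear governs)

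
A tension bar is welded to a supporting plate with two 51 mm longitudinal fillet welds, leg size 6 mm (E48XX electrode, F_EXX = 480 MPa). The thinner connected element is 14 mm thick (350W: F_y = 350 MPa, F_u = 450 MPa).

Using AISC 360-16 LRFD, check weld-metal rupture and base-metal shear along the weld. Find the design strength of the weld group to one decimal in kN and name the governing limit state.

Weld metal: throat = 0.707×6 = 4.242 mm, L = 2×51 = 102 mm. φR_n = 0.75 × 0.6 × 480 × 4.242 × 102 = 93.5 kN.
Base metal shear (14 mm plate): yield φR_n = 1.0×0.6×350×14×102 = 299.9 kN; rupture φR_n = 0.75×0.6×450×14×102 = 289.2 kN; take 289.2 kN (rupture).
Governing: min(93.5, 289.2) = 93.5 kN → weld metal.

93.5 kN (weld metal governs)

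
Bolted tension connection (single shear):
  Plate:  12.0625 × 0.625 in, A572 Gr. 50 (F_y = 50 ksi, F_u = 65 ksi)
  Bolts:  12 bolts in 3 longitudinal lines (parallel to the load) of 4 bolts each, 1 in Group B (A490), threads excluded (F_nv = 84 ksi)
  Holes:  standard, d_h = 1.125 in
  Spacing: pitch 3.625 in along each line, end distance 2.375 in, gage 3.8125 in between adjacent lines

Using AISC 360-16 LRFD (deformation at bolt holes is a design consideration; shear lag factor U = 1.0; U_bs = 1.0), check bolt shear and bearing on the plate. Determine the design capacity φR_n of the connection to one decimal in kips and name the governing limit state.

593.8 kips (bolt shear governs)

Bolt shear: A_b = π(1)²/4 = 0.7854 in². φR_n = 0.75 × 84 × 0.7854 × 12 × 1 = 593.8 kips.
Bearing (0.625 in plate, F_u = 65 ksi): end bolts L_c = 2.375 − 1.125/2 = 1.8125, R_n = min(1.2×1.8125×0.625×65, 2.4×1×0.625×65) = 88.359 kips/bolt; interior L_c = 3.625 − 1.125 = 2.5, R_n = 97.5 kips/bolt. φR_n = 0.75 × (3×88.359 + 9×97.5) = 856.9 kips.
Governing: min(593.8, 856.9) = 593.8 kips → bolt shear.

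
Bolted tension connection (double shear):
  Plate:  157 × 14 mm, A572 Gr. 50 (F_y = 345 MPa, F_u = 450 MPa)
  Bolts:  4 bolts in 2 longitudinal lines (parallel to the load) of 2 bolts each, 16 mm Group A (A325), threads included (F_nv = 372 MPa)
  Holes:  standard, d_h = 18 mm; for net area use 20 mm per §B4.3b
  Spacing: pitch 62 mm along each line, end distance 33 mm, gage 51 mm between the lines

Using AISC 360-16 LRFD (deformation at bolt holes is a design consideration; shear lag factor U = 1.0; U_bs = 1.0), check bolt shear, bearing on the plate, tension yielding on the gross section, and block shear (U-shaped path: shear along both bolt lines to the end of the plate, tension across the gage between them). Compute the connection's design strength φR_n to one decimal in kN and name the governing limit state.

448.8 kN (bolt shear governs)

Bolt shear: A_b = π(16)²/4 = 201.06 mm². φR_n = 0.75 × 372 × 201.06 × 4 × 2 = 448.8 kN.
Bearing (14 mm plate, F_u = 450 MPa): end bolts L_c = 33 − 18/2 = 24, R_n = min(1.2×24×14×450, 2.4×16×14×450) = 181.44 kN/bolt; interior L_c = 62 − 18 = 44, R_n = 241.92 kN/bolt. φR_n = 0.75 × (2×181.44 + 2×241.92) = 635.0 kN.
Tension yield (gross): A_g = 157×14 = 2198 mm². φR_n = 0.90 × 345 × 2198 = 682.5 kN.
Block shear: shear path 2×[33+1×62] = 2×95 mm, A_gv = 2660, A_nv = 2×(95 − 1.5×20)×14 = 1820 mm²; tension across gage: (51 − 1×20)×14 = 434 mm². R_n = min(0.6×450×1820, 0.6×345×2660) + 1.0×450×434 = min(491.4, 550.62) + 195.3 = 686.7 kN. φR_n = 0.75 × 686.7 = 515.0 kN.
Governing: min(448.8, 635.0, 682.5, 515.0) = 448.8 kN → bolt shear.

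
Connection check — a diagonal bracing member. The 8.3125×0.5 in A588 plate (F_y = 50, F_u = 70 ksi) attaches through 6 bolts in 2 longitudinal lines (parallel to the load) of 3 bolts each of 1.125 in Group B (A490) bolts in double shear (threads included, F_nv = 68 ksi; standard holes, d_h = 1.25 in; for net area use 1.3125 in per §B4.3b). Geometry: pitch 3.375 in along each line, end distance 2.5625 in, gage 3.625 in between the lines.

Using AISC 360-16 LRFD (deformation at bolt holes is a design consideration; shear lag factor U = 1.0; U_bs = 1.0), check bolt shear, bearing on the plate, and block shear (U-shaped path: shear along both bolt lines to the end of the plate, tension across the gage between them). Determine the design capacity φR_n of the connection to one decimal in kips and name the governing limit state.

250.7 kips (block shear governs)

Bolt shear: A_b = π(1.125)²/4 = 0.99402 in². φR_n = 0.75 × 68 × 0.99402 × 6 × 2 = 608.3 kips.
Bearing (0.5 in plate, F_u = 70 ksi): end bolts L_c = 2.5625 − 1.25/2 = 1.9375, R_n = min(1.2×1.9375×0.5×70, 2.4×1.125×0.5×70) = 81.375 kips/bolt; interior L_c = 3.375 − 1.25 = 2.125, R_n = 89.25 kips/bolt. φR_n = 0.75 × (2×81.375 + 4×89.25) = 389.8 kips.
Block shear: shear path 2×[2.5625+2×3.375] = 2×9.3125 in, A_gv = 9.3125, A_nv = 2×(9.3125 − 2.5×1.3125)×0.5 = 6.0313 in²; tension across gage: (3.625 − 1×1.3125)×0.5 = 1.1563 in². R_n = min(0.6×70×6.0313, 0.6×50×9.3125) + 1.0×70×1.1563 = min(253.31, 279.38) + 80.941 = 334.25 kips. φR_n = 0.75 × 334.25 = 250.7 kips.
Governing: min(608.3, 389.8, 250.7) = 250.7 kips → block shear.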